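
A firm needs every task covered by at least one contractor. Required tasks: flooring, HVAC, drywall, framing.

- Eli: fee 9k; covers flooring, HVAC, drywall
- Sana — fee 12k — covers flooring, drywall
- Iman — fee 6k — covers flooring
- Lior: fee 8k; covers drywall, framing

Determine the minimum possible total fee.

17

This is an integer covering problem.
Choose Eli and Lior: together they cover flooring, HVAC, drywall, framing — every task.
Total fee: 9 + 8 = 17.
No cover costs less than 17.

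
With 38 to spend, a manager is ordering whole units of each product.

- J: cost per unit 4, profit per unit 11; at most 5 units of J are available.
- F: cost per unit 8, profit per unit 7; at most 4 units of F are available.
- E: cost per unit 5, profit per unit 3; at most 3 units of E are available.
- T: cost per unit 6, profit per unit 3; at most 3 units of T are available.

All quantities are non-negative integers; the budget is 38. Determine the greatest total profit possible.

69

J has the best ratio (11/4); taking only J gives at most 5×11 = 55 (stopped by the supply cap of 5).
Mixing does better — 5×J and 2×F: cost 36 ≤ 38, profit 5·11 + 2·7 = 69.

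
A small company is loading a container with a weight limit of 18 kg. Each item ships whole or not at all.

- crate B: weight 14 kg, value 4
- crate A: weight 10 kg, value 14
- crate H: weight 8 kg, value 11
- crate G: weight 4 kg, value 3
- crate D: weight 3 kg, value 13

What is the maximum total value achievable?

Allowing fractional choices, the relaxed optimum would be about 33.9, but items are indivisible.
crate H + crate G + crate D: weight 8 + 4 + 3 = 15 ≤ 18, value 11 + 3 + 13 = 27.
crate A + crate G + crate D: weight 10 + 4 + 3 = 17 ≤ 18, value 14 + 3 + 13 = 30.
crate A + crate D: weight 10 + 3 = 13 ≤ 18, value 14 + 13 = 27.
Best is crate A, crate G, and crate D with total value 30.

30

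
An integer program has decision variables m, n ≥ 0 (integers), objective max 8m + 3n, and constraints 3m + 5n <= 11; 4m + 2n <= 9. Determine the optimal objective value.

16

(m,n)=(2,0): 3·2+5·0=6≤11, 4·2+2·0=8≤9, objective 16.
(m,n)=(1,1): 3·1+5·1=8≤11, 4·1+2·1=6≤9, objective 11.
(m,n)=(1,0): 3·1+5·0=3≤11, 4·1+2·0=4≤9, objective 8.
Maximum is 16 at (m,n)=(2,0).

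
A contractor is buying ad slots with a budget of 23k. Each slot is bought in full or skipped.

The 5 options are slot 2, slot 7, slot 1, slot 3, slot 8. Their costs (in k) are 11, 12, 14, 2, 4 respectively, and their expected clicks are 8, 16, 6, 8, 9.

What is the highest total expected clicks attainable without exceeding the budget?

33

Take slot 7, slot 3, and slot 8: cost 12 + 2 + 4 = 18 ≤ 23, expected clicks 16 + 8 + 9 = 33.
No other feasible combination does better.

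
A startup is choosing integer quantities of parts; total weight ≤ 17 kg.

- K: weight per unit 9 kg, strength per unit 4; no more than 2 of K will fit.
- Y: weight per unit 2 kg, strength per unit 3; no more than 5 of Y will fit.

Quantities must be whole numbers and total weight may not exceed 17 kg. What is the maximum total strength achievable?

5×Y: weight 10 ≤ 17, strength 5·3 = 15.
1×K and 4×Y: weight 17 ≤ 17, strength 1·4 + 4·3 = 16.
Best is 16.

16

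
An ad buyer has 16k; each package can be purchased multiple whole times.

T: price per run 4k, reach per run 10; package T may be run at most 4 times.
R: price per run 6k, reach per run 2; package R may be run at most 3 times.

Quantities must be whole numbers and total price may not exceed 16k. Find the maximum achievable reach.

This is a bounded integer knapsack.
T has the best ratio (10/4); taking only T gives at most 4×10 = 40 (stopped by the price limit).
Optimal: 4×T: price 16 ≤ 16, reach 4·10 = 40.

40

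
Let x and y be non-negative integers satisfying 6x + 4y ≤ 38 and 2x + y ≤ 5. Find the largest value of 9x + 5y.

25

(x,y)=(0,5): 6·0+4·5=20≤38, 2·0+1·5=5≤5, objective 25.
(x,y)=(0,4): 6·0+4·4=16≤38, 2·0+1·4=4≤5, objective 20.
The best lattice point is (0,5), giving 25.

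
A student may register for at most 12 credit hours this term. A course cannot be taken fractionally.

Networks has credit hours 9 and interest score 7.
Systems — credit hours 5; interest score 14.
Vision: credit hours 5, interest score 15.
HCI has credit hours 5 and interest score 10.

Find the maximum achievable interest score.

Systems + Vision: credit hours 5 + 5 = 10 ≤ 12, interest score 14 + 15 = 29.
Vision + HCI: credit hours 5 + 5 = 10 ≤ 12, interest score 15 + 10 = 25.
Systems + HCI: credit hours 5 + 5 = 10 ≤ 12, interest score 14 + 10 = 24.
Best is Systems and Vision with total interest score 29.

29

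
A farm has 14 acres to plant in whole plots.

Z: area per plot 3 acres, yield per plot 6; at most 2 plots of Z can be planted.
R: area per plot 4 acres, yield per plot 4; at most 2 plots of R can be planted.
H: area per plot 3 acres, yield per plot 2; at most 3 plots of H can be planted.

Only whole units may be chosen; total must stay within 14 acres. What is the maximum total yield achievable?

20

2×Z, 1×R, and 1×H: area 13 ≤ 14, yield 2·6 + 1·4 + 1·2 = 18.
2×Z and 2×R: area 14 ≤ 14, yield 2·6 + 2·4 = 20.
Best is 20.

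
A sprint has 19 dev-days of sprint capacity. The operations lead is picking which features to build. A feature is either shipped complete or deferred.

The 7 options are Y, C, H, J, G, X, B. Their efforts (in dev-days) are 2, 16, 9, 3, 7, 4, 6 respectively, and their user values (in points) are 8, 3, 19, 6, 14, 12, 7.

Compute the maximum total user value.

45

Allowing fractional choices, the relaxed optimum would be about 47.0, but features are indivisible.
Y + H + G: effort 2 + 9 + 7 = 18 ≤ 19, user value 8 + 19 + 14 = 41.
Y + G + X + B: effort 2 + 7 + 4 + 6 = 19 ≤ 19, user value 8 + 14 + 12 + 7 = 41.
Y + H + J + X: effort 2 + 9 + 3 + 4 = 18 ≤ 19, user value 8 + 19 + 6 + 12 = 45.
Best is Y, H, J, and X with total user value 45.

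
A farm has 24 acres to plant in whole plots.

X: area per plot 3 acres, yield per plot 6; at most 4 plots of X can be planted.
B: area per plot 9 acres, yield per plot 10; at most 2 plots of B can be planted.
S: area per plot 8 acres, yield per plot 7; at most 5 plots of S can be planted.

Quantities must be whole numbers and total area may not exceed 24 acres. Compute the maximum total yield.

34

X has the best ratio (6/3); taking only X gives at most 4×6 = 24 (stopped by the supply cap of 4).
Mixing does better — 4×X and 1×B: area 21 ≤ 24, yield 4·6 + 1·10 = 34.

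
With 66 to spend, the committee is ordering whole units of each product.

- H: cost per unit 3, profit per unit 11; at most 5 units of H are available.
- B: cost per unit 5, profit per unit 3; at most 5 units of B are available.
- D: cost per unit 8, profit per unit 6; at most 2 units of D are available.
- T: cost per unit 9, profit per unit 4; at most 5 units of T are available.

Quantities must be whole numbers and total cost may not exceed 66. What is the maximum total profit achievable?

86

H has the best ratio (11/3); taking only H gives at most 5×11 = 55 (stopped by the supply cap of 5).
Mixing does better — 5×H, 5×B, 2×D, and 1×T: cost 65 ≤ 66, profit 5·11 + 5·3 + 2·6 + 1·4 = 86.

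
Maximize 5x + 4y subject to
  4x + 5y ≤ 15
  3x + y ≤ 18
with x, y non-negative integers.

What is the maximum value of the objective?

The continuous relaxation peaks at (3.75, 0) with value 18.75; rounding to a feasible lattice point costs some objective.
(x,y)=(3,0): 4·3+5·0=12≤15, 3·3+1·0=9≤18, objective 15.
(x,y)=(2,1): 4·2+5·1=13≤15, 3·2+1·1=7≤18, objective 14.
(x,y)=(2,0): 4·2+5·0=8≤15, 3·2+1·0=6≤18, objective 10.
Maximum is 15 at (x,y)=(3,0).

15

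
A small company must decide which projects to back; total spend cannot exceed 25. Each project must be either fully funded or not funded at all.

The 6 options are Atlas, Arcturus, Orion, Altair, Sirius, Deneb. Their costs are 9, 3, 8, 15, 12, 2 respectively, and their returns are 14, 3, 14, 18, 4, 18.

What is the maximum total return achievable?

Take Orion, Altair, and Deneb: cost 8 + 15 + 2 = 25 ≤ 25, return 14 + 18 + 18 = 50.
No other feasible combination does better.

50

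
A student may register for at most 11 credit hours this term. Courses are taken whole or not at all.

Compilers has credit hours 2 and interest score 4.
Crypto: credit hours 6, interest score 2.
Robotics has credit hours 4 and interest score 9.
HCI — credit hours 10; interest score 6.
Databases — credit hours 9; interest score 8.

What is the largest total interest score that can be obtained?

13

Treat it as a binary knapsack problem.
Crypto + Robotics: credit hours 6 + 4 = 10 ≤ 11, interest score 2 + 9 = 11.
Compilers + Robotics: credit hours 2 + 4 = 6 ≤ 11, interest score 4 + 9 = 13.
Compilers + Databases: credit hours 2 + 9 = 11 ≤ 11, interest score 4 + 8 = 12.
Best is Compilers and Robotics with total interest score 13.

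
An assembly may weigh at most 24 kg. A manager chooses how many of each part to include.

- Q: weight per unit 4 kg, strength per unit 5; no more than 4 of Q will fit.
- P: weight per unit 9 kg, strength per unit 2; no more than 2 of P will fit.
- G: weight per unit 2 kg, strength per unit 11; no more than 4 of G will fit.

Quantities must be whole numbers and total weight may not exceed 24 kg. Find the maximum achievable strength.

4×Q and 4×G: weight 24 ≤ 24, strength 4·5 + 4·11 = 64.
3×Q and 4×G: weight 20 ≤ 24, strength 3·5 + 4·11 = 59.
Best is 64.

64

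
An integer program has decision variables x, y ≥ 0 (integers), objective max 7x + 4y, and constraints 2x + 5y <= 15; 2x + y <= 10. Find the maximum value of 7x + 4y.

35

(x,y)=(5,0): 2·5+5·0=10≤15, 2·5+1·0=10≤10, objective 35.
(x,y)=(4,1): 2·4+5·1=13≤15, 2·4+1·1=9≤10, objective 32.
(x,y)=(4,0): 2·4+5·0=8≤15, 2·4+1·0=8≤10, objective 28.
(x,y)=(3,1): 2·3+5·1=11≤15, 2·3+1·1=7≤10, objective 25.
No feasible integer point exceeds 35.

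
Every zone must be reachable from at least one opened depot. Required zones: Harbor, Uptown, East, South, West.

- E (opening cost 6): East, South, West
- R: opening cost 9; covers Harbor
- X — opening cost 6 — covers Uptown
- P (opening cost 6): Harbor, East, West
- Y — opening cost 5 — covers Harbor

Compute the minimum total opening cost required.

17

Choose E, X, and Y: together they cover Harbor, Uptown, East, South, West — every zone.
Total opening cost: 6 + 6 + 5 = 17.
No cover costs less than 17.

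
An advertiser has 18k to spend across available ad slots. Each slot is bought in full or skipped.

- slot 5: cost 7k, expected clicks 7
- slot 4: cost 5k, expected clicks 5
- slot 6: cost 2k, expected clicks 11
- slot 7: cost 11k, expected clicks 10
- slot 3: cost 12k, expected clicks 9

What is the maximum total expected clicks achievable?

Treat it as a binary knapsack problem.
slot 6 + slot 7: cost 2 + 11 = 13 ≤ 18, expected clicks 11 + 10 = 21.
slot 5 + slot 4 + slot 6: cost 7 + 5 + 2 = 14 ≤ 18, expected clicks 7 + 5 + 11 = 23.
slot 4 + slot 6 + slot 7: cost 5 + 2 + 11 = 18 ≤ 18, expected clicks 5 + 11 + 10 = 26.
Best is slot 4, slot 6, and slot 7 with total expected clicks 26.

26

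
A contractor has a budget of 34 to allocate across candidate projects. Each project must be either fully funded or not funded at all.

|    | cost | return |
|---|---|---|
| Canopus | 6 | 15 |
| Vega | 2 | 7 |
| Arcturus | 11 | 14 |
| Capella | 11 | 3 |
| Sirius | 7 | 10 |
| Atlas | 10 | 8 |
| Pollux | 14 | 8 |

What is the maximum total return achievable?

Take Canopus, Arcturus, Sirius, and Atlas: cost 6 + 11 + 7 + 10 = 34 ≤ 34, return 15 + 14 + 10 + 8 = 47.
No other feasible combination does better.

47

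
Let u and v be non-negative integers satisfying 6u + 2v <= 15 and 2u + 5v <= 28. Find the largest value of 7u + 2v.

16

The continuous relaxation peaks at (2.5, 0) with value 17.50; rounding to a feasible lattice point costs some objective.
(u,v)=(2,1): 6·2+2·1=14≤15, 2·2+5·1=9≤28, objective 16.
(u,v)=(2,0): 6·2+2·0=12≤15, 2·2+5·0=4≤28, objective 14.
(u,v)=(1,2): 6·1+2·2=10≤15, 2·1+5·2=12≤28, objective 11.
(u,v)=(1,1): 6·1+2·1=8≤15, 2·1+5·1=7≤28, objective 9.
The best lattice point is (2,1), giving 16.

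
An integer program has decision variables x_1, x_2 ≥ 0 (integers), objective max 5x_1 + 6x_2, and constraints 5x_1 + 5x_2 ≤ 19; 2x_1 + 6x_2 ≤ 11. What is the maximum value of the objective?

16

Relaxing integrality, the LP optimum is 19.85 at (x_1,x_2) = (2.95, 0.85), which is not an integer point.
(x_1,x_2)=(2,1): 5·2+5·1=15≤19, 2·2+6·1=10≤11, objective 16.
(x_1,x_2)=(3,0): 5·3+5·0=15≤19, 2·3+6·0=6≤11, objective 15.
(x_1,x_2)=(1,1): 5·1+5·1=10≤19, 2·1+6·1=8≤11, objective 11.
No feasible integer point exceeds 16.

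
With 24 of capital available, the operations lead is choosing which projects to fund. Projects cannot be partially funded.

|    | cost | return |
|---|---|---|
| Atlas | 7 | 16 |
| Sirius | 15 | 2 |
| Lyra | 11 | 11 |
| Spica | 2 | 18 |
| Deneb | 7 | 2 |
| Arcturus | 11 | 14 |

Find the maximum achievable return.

Lyra + Spica + Arcturus: cost 11 + 2 + 11 = 24 ≤ 24, return 11 + 18 + 14 = 43.
Atlas + Lyra + Spica: cost 7 + 11 + 2 = 20 ≤ 24, return 16 + 11 + 18 = 45.
Atlas + Spica + Arcturus: cost 7 + 2 + 11 = 20 ≤ 24, return 16 + 18 + 14 = 48.
Best is Atlas, Spica, and Arcturus with total return 48.

48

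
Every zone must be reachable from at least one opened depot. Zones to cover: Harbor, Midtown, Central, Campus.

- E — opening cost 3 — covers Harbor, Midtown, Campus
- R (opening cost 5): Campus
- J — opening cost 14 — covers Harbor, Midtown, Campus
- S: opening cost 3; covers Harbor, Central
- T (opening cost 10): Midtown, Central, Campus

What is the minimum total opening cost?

This is a weighted set-cover instance.
Choose E and S: together they cover Harbor, Midtown, Central, Campus — every zone.
Total opening cost: 3 + 3 = 6.
No cover costs less than 6.

6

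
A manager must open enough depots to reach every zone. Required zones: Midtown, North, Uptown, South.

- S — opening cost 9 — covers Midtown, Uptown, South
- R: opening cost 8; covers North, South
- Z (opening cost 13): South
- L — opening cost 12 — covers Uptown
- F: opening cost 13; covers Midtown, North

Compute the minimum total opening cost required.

This is a weighted set-cover instance.
Choose S and R: together they cover Midtown, North, Uptown, South — every zone.
Total opening cost: 9 + 8 = 17.
No cover costs less than 17.

17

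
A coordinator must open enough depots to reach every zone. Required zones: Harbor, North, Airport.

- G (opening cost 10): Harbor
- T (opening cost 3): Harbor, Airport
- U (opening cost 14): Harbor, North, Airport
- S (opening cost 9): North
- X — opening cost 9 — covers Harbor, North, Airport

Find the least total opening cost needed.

The greedy cost-per-new-zone heuristic would pick T and S for 12, but a cheaper cover exists.
X alone covers Harbor, North, Airport — every zone.
Total opening cost: 9.
No cover costs less than 9.

9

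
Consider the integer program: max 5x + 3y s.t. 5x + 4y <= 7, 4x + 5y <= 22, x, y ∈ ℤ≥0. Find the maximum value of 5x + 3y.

5

Relaxing integrality, the LP optimum is 7.00 at (x,y) = (1.4, 0), which is not an integer point.
(x,y)=(1,0): 5·1+4·0=5≤7, 4·1+5·0=4≤22, objective 5.
(x,y)=(0,1): 5·0+4·1=4≤7, 4·0+5·1=5≤22, objective 3.
The best lattice point is (1,0), giving 5.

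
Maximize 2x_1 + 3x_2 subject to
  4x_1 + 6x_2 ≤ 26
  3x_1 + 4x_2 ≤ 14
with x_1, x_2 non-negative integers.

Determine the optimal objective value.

Relaxing integrality, the LP optimum is 10.50 at (x_1,x_2) = (0, 3.5), which is not an integer point.
(x_1,x_2)=(2,2): 4·2+6·2=20≤26, 3·2+4·2=14≤14, objective 10.
(x_1,x_2)=(3,1): 4·3+6·1=18≤26, 3·3+4·1=13≤14, objective 9.
(x_1,x_2)=(0,3): 4·0+6·3=18≤26, 3·0+4·3=12≤14, objective 9.
No feasible integer point exceeds 10.

10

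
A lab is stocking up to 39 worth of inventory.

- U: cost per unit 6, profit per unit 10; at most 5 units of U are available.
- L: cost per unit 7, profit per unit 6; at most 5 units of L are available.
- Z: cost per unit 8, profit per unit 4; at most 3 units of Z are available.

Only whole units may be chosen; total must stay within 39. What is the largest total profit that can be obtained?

Take 5×U and 1×L: cost 37 ≤ 39, profit 5·10 + 1·6 = 56.
U has the best ratio (10/6) and is taken to its limit of 5; remaining capacity is filled optimally with the others.

56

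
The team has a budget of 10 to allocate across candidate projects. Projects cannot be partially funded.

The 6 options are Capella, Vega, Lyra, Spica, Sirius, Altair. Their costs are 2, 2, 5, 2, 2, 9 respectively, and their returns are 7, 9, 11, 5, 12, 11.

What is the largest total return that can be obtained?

Take Capella, Vega, Spica, and Sirius: cost 2 + 2 + 2 + 2 = 8 ≤ 10, return 7 + 9 + 5 + 12 = 33.
No other feasible combination does better.

33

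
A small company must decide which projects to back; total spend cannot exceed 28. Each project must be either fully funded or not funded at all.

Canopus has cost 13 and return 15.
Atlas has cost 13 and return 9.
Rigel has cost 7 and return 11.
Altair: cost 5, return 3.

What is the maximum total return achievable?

29

Treat it as a binary knapsack problem.
Take Canopus, Rigel, and Altair: cost 13 + 7 + 5 = 25 ≤ 28, return 15 + 11 + 3 = 29.
No other feasible combination does better.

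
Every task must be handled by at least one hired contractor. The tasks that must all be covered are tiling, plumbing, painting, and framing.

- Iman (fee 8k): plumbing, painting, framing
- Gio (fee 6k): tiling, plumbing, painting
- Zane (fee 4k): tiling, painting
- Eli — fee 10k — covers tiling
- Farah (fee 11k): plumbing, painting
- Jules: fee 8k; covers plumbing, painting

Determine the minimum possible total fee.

12

This is an integer covering problem.
The greedy cost-per-new-task heuristic would pick Gio and Iman for 14, but a cheaper cover exists.
Choose Iman and Zane: together they cover tiling, plumbing, painting, framing — every task.
Total fee: 8 + 4 = 12.
No cover costs less than 12.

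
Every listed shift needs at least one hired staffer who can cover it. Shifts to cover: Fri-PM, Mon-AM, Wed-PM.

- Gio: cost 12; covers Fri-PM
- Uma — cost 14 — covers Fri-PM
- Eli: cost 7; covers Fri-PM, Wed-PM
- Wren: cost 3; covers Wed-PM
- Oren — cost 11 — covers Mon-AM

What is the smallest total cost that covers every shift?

18

The greedy cost-per-new-shift heuristic would pick Wren, Eli, and Oren for 21, but a cheaper cover exists.
Choose Eli and Oren: together they cover Fri-PM, Mon-AM, Wed-PM — every shift.
Total cost: 7 + 11 = 18.
No cover costs less than 18.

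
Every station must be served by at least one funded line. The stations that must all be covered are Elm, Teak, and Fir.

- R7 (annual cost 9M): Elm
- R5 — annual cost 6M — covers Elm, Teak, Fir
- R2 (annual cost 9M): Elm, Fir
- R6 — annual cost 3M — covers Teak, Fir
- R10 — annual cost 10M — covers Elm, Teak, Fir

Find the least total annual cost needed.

6

This is an integer covering problem.
R5 alone covers Elm, Teak, Fir — every station.
Total annual cost: 6.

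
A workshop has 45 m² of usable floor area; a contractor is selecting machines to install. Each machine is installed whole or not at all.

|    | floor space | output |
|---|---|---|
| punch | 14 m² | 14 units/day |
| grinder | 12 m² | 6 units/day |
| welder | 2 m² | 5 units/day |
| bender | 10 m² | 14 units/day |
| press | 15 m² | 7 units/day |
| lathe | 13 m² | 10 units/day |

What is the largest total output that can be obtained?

This is an integer program with binary decision variables.
Take punch, welder, bender, and lathe: floor space 14 + 2 + 10 + 13 = 39 ≤ 45, output 14 + 5 + 14 + 10 = 43.
No other feasible combination does better.

43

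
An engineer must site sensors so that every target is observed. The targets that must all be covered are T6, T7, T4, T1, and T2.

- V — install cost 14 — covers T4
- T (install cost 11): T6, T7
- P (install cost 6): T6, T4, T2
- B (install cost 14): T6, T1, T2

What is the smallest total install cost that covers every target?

Choose T, P, and B: together they cover T6, T7, T4, T1, T2 — every target.
Total install cost: 11 + 6 + 14 = 31.

31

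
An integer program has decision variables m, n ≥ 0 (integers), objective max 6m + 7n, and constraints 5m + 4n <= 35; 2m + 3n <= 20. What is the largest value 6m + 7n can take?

(m,n)=(1,6) is feasible, giving 48.
(m,n)=(2,5) is feasible, giving 47.
(m,n)=(3,4) is feasible, giving 46.
The best lattice point is (1,6), giving 48.

48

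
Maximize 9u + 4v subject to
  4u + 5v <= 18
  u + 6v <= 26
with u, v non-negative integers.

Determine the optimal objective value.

36

Relaxing integrality, the LP optimum is 40.50 at (u,v) = (4.5, 0), which is not an integer point.
(u,v)=(4,0): 4·4+5·0=16≤18, 1·4+6·0=4≤26, objective 36.
(u,v)=(3,1): 4·3+5·1=17≤18, 1·3+6·1=9≤26, objective 31.
No feasible integer point exceeds 36.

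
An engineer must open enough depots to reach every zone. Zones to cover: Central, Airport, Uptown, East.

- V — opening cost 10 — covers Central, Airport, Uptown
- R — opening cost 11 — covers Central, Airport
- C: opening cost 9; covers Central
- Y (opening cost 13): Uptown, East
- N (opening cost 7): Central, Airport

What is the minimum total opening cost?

20

The greedy cost-per-new-zone heuristic would pick V and Y for 23, but a cheaper cover exists.
Choose Y and N: together they cover Central, Airport, Uptown, East — every zone.
Total opening cost: 13 + 7 = 20.
No cover costs less than 20.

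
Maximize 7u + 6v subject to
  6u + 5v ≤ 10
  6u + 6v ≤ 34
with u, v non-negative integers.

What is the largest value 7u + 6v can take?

12

(u,v)=(0,2): 6·0+5·2=10≤10, 6·0+6·2=12≤34, objective 12.
(u,v)=(0,1): 6·0+5·1=5≤10, 6·0+6·1=6≤34, objective 6.
The best lattice point is (0,2), giving 12.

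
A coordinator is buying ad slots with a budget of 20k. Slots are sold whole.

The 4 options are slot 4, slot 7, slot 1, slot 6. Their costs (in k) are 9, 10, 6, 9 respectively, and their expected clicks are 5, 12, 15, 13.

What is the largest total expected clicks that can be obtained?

28

slot 7 + slot 6: cost 10 + 9 = 19 ≤ 20, expected clicks 12 + 13 = 25.
slot 7 + slot 1: cost 10 + 6 = 16 ≤ 20, expected clicks 12 + 15 = 27.
slot 1 + slot 6: cost 6 + 9 = 15 ≤ 20, expected clicks 15 + 13 = 28.
Best is slot 1 and slot 6 with total expected clicks 28.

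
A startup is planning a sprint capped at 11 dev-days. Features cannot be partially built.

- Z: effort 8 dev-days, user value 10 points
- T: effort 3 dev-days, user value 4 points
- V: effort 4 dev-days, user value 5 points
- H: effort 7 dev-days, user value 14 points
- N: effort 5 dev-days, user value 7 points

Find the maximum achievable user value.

19

V + H: effort 4 + 7 = 11 ≤ 11, user value 5 + 14 = 19.
T + H: effort 3 + 7 = 10 ≤ 11, user value 4 + 14 = 18.
H: effort 7 ≤ 11, user value 14.
Best is V and H with total user value 19.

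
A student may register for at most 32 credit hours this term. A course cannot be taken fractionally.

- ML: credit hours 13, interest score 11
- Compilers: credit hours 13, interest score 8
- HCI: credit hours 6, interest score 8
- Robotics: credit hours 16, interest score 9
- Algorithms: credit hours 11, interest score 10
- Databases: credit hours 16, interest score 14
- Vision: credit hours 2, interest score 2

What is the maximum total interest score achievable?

31

Take ML, HCI, Algorithms, and Vision: credit hours 13 + 6 + 11 + 2 = 32 ≤ 32, interest score 11 + 8 + 10 + 2 = 31.
No other feasible combination does better.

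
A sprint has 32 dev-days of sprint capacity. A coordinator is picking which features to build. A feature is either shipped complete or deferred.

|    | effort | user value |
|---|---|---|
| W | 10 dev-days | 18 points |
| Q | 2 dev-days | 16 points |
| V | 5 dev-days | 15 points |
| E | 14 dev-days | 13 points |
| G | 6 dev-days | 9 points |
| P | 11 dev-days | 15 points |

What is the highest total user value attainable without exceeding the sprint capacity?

Allowing fractional choices, the relaxed optimum would be about 70.3, but features are indivisible.
W + Q + V + E: effort 10 + 2 + 5 + 14 = 31 ≤ 32, user value 18 + 16 + 15 + 13 = 62.
W + Q + V + P: effort 10 + 2 + 5 + 11 = 28 ≤ 32, user value 18 + 16 + 15 + 15 = 64.
Q + V + E + P: effort 2 + 5 + 14 + 11 = 32 ≤ 32, user value 16 + 15 + 13 + 15 = 59.
Best is W, Q, V, and P with total user value 64.

64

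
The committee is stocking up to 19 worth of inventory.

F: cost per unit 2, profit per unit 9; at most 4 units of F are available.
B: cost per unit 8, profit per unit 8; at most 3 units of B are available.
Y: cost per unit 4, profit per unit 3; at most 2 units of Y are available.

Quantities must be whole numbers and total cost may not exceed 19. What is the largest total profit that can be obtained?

44

F has the best ratio (9/2); taking only F gives at most 4×9 = 36 (stopped by the supply cap of 4).
Mixing does better — 4×F and 1×B: cost 16 ≤ 19, profit 4·9 + 1·8 = 44.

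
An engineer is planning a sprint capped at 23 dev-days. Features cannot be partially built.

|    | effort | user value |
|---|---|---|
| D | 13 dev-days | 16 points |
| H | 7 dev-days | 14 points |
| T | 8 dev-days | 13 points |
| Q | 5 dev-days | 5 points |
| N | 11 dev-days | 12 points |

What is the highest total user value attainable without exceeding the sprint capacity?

32

Take H, T, and Q: effort 7 + 8 + 5 = 20 ≤ 23, user value 14 + 13 + 5 = 32.
No other feasible combination does better.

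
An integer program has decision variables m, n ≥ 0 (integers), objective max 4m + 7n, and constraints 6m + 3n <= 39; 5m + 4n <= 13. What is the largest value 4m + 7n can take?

(m,n)=(0,3) is feasible, giving 21.
(m,n)=(1,2) is feasible, giving 18.
The best lattice point is (0,3), giving 21.

21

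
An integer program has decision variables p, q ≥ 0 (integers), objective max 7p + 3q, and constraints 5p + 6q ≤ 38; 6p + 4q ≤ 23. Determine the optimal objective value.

Relaxing integrality, the LP optimum is 26.83 at (p,q) = (3.83, 0), which is not an integer point.
(p,q)=(3,1): 5·3+6·1=21≤38, 6·3+4·1=22≤23, objective 24.
(p,q)=(3,0): 5·3+6·0=15≤38, 6·3+4·0=18≤23, objective 21.
(p,q)=(2,2): 5·2+6·2=22≤38, 6·2+4·2=20≤23, objective 20.
(p,q)=(2,1): 5·2+6·1=16≤38, 6·2+4·1=16≤23, objective 17.
Maximum is 24 at (p,q)=(3,1).

24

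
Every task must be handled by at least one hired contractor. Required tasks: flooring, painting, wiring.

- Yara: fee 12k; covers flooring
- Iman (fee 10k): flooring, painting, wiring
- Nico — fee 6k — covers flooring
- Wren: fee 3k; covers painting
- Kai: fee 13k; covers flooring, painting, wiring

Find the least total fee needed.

10

Iman alone covers flooring, painting, wiring — every task.
Total fee: 10.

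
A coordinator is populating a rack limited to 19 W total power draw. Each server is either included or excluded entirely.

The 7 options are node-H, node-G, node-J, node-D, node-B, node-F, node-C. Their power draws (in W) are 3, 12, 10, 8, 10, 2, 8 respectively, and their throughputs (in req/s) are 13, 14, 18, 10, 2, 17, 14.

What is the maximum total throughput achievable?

48

Take node-H, node-J, and node-F: power draw 3 + 10 + 2 = 15 ≤ 19, throughput 13 + 18 + 17 = 48.
No other feasible combination does better.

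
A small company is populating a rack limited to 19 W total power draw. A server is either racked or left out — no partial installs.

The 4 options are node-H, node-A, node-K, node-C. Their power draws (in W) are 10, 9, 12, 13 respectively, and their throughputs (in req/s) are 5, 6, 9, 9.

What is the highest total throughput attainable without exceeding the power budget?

11

node-C: power draw 13 ≤ 19, throughput 9.
node-K: power draw 12 ≤ 19, throughput 9.
node-H + node-A: power draw 10 + 9 = 19 ≤ 19, throughput 5 + 6 = 11.
Best is node-H and node-A with total throughput 11.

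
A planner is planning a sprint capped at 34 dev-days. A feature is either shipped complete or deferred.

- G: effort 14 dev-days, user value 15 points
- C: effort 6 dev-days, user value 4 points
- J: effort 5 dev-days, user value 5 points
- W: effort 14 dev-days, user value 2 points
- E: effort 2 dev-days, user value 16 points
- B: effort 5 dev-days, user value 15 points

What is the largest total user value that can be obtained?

55

G + C + J + E + B: effort 14 + 6 + 5 + 2 + 5 = 32 ≤ 34, user value 15 + 4 + 5 + 16 + 15 = 55.
G + J + E + B: effort 14 + 5 + 2 + 5 = 26 ≤ 34, user value 15 + 5 + 16 + 15 = 51.
Best is G, C, J, E, and B with total user value 55.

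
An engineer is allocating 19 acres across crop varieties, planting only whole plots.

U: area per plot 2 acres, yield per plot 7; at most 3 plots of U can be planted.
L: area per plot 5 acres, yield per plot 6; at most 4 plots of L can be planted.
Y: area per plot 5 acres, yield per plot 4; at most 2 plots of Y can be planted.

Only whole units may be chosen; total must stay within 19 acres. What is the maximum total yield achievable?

2×U and 3×L: area 19 ≤ 19, yield 2·7 + 3·6 = 32.
3×U and 2×L: area 16 ≤ 19, yield 3·7 + 2·6 = 33.
Best is 33.

33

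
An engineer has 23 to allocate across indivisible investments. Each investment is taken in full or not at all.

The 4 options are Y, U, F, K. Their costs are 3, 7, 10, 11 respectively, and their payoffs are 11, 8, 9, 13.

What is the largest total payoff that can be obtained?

32

Y + U + F: cost 3 + 7 + 10 = 20 ≤ 23, payoff 11 + 8 + 9 = 28.
Y + U + K: cost 3 + 7 + 11 = 21 ≤ 23, payoff 11 + 8 + 13 = 32.
Y + K: cost 3 + 11 = 14 ≤ 23, payoff 11 + 13 = 24.
Best is Y, U, and K with total payoff 32.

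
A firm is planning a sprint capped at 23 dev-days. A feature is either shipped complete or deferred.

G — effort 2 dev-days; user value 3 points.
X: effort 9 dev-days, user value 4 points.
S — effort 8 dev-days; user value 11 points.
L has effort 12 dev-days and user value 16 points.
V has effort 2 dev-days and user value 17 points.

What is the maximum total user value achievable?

44

Take S, L, and V: effort 8 + 12 + 2 = 22 ≤ 23, user value 11 + 16 + 17 = 44.
No other feasible combination does better.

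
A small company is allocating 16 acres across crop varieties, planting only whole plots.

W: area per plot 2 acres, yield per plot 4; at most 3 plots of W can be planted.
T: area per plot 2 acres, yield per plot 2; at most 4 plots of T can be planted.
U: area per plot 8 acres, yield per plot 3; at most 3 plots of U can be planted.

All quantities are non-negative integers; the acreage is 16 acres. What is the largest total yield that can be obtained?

20

W has the best ratio (4/2); taking only W gives at most 3×4 = 12 (stopped by the supply cap of 3).
Mixing does better — 3×W and 4×T: area 14 ≤ 16, yield 3·4 + 4·2 = 20.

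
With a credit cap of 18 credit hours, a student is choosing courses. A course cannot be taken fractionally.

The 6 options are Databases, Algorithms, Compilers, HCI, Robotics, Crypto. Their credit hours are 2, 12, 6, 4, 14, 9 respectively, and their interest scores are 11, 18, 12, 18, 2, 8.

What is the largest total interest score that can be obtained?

47

Take Databases, Algorithms, and HCI: credit hours 2 + 12 + 4 = 18 ≤ 18, interest score 11 + 18 + 18 = 47.
No other feasible combination does better.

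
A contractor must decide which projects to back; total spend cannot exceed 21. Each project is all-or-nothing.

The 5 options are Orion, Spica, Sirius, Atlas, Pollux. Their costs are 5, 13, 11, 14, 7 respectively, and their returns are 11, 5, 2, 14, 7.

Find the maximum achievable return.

25

Orion + Pollux: cost 5 + 7 = 12 ≤ 21, return 11 + 7 = 18.
Orion + Atlas: cost 5 + 14 = 19 ≤ 21, return 11 + 14 = 25.
Atlas + Pollux: cost 14 + 7 = 21 ≤ 21, return 14 + 7 = 21.
Best is Orion and Atlas with total return 25.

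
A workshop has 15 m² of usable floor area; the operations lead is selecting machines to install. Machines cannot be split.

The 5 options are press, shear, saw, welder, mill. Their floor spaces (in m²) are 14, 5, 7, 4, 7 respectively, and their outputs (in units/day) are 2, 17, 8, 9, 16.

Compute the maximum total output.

33

Allowing fractional choices, the relaxed optimum would be about 39.8, but machines are indivisible.
welder + mill: floor space 4 + 7 = 11 ≤ 15, output 9 + 16 = 25.
shear + mill: floor space 5 + 7 = 12 ≤ 15, output 17 + 16 = 33.
shear + welder: floor space 5 + 4 = 9 ≤ 15, output 17 + 9 = 26.
Best is shear and mill with total output 33.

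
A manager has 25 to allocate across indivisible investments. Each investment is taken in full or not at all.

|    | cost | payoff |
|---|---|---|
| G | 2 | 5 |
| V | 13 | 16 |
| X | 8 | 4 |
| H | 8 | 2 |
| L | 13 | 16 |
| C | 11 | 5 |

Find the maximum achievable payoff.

Allowing fractional choices, the relaxed optimum would be about 33.3, but investments are indivisible.
G + X + L: cost 2 + 8 + 13 = 23 ≤ 25, payoff 5 + 4 + 16 = 25.
G + V + X: cost 2 + 13 + 8 = 23 ≤ 25, payoff 5 + 16 + 4 = 25.
G + V + H: cost 2 + 13 + 8 = 23 ≤ 25, payoff 5 + 16 + 2 = 23.
The maximum payoff is 25; one optimal choice is G, V, and X.

25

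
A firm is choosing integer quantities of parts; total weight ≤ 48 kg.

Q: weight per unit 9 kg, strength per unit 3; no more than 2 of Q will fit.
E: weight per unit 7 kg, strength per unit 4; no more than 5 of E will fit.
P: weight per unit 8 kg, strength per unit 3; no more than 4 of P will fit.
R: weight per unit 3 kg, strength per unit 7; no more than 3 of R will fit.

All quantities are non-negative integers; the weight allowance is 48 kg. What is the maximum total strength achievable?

5×E and 3×R: weight 44 ≤ 48, strength 5·4 + 3·7 = 41.
4×E, 1×P, and 3×R: weight 45 ≤ 48, strength 4·4 + 1·3 + 3·7 = 40.
Best is 41.

41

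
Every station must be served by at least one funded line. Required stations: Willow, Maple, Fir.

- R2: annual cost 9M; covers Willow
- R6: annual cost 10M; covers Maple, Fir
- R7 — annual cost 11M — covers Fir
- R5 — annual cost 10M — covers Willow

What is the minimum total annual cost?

19

This is an integer covering problem.
Choose R2 and R6: together they cover Willow, Maple, Fir — every station.
Total annual cost: 9 + 10 = 19.
No cover costs less than 19.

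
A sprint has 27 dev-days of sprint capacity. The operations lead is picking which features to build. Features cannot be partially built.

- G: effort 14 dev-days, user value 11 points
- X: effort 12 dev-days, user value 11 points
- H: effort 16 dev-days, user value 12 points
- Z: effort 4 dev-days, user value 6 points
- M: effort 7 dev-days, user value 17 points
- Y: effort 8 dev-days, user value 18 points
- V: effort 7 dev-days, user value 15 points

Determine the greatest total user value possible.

M + Y + V: effort 7 + 8 + 7 = 22 ≤ 27, user value 17 + 18 + 15 = 50.
Z + M + Y + V: effort 4 + 7 + 8 + 7 = 26 ≤ 27, user value 6 + 17 + 18 + 15 = 56.
Best is Z, M, Y, and V with total user value 56.

56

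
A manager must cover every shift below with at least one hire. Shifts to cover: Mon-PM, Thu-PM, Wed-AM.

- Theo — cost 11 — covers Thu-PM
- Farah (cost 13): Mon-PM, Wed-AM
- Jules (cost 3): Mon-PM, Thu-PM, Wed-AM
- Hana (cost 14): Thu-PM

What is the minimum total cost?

3

Jules alone covers Mon-PM, Thu-PM, Wed-AM — every shift.
Total cost: 3.
No cover costs less than 3.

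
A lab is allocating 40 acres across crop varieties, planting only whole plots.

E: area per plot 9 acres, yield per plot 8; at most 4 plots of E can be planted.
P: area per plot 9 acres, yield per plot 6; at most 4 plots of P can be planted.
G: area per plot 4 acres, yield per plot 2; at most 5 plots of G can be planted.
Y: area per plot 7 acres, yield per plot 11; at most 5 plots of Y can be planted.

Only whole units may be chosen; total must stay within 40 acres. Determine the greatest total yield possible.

Take 1×G and 5×Y: area 39 ≤ 40, yield 1·2 + 5·11 = 57.
Y has the best ratio (11/7) and is taken to its limit of 5; remaining capacity is filled optimally with the others.

57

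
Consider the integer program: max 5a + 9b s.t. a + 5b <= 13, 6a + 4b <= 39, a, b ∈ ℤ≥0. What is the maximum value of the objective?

(a,b)=(5,1) is feasible, giving 34.
(a,b)=(6,0) is feasible, giving 30.
(a,b)=(4,1) is feasible, giving 29.
(a,b)=(5,0) is feasible, giving 25.
Maximum is 34 at (a,b)=(5,1).

34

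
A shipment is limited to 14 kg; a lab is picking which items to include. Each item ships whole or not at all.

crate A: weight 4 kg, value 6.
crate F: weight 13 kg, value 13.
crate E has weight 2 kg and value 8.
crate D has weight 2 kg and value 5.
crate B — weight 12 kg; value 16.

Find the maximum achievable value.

Treat it as a binary knapsack problem.
crate A + crate E + crate D: weight 4 + 2 + 2 = 8 ≤ 14, value 6 + 8 + 5 = 19.
crate E + crate B: weight 2 + 12 = 14 ≤ 14, value 8 + 16 = 24.
crate D + crate B: weight 2 + 12 = 14 ≤ 14, value 5 + 16 = 21.
Best is crate E and crate B with total value 24.

24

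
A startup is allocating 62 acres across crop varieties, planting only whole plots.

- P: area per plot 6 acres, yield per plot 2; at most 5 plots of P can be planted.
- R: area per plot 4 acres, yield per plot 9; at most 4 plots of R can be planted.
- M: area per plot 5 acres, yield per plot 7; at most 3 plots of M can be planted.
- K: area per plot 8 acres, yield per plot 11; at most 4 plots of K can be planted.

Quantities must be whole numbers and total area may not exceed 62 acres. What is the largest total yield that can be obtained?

94

4×R, 2×M, and 4×K: area 58 ≤ 62, yield 4·9 + 2·7 + 4·11 = 94.
3×R, 3×M, and 4×K: area 59 ≤ 62, yield 3·9 + 3·7 + 4·11 = 92.
Best is 94.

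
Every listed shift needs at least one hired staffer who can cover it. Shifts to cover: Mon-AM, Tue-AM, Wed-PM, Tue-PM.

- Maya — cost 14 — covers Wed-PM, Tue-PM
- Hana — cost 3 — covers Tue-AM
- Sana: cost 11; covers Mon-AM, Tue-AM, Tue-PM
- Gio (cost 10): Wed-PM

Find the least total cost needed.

21

This is an integer covering problem.
Choose Sana and Gio: together they cover Mon-AM, Tue-AM, Wed-PM, Tue-PM — every shift.
Total cost: 11 + 10 = 21.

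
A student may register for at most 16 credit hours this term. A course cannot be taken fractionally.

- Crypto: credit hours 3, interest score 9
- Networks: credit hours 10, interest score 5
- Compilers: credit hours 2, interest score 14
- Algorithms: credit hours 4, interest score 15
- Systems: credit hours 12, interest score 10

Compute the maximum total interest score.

Crypto + Compilers + Algorithms: credit hours 3 + 2 + 4 = 9 ≤ 16, interest score 9 + 14 + 15 = 38.
Networks + Compilers + Algorithms: credit hours 10 + 2 + 4 = 16 ≤ 16, interest score 5 + 14 + 15 = 34.
Compilers + Algorithms: credit hours 2 + 4 = 6 ≤ 16, interest score 14 + 15 = 29.
Best is Crypto, Compilers, and Algorithms with total interest score 38.

38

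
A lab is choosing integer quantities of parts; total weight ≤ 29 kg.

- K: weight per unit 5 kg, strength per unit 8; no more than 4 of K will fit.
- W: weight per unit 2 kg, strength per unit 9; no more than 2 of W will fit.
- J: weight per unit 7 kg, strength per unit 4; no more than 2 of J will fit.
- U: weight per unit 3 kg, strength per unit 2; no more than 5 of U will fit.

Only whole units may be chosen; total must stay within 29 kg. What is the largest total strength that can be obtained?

52

Take 4×K, 2×W, and 1×U: weight 27 ≤ 29, strength 4·8 + 2·9 + 1·2 = 52.
W has the best ratio (9/2) and is taken to its limit of 2; remaining capacity is filled optimally with the others.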